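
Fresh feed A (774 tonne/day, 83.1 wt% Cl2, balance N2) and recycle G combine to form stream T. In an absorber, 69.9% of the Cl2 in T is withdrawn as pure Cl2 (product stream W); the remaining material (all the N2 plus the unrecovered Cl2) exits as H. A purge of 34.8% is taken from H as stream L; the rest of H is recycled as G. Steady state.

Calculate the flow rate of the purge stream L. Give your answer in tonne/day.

214.6 tonne/day

N2 enters only via A and leaves only via the purge: 774×0.169 = 0.348×(N2 in H), and the absorber passes all N2, so N2 in T = N2 in H = 375.88 tonne/day.
Cl2 in T: m_A = 774×0.831 + (1−0.348)·(1−0.699)·m_A, so m_A = 643.19/0.8037 = 800.24 tonne/day.
H = (1−0.699)×800.24 + 375.88 = 616.75 tonne/day.
Purge L = 0.348×616.75 = 214.63 tonne/day.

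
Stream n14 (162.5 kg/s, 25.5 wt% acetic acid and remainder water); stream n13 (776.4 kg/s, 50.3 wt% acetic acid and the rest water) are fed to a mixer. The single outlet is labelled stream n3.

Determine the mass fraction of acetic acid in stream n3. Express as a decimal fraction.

Total flow out = 162.5 + 776.4 = 938.9 kg/s.
acetic acid in = 162.5×0.255 + 776.4×0.503 = 431.97 kg/s.
acetic acid mass fraction in n3 = 431.97/938.9 = 0.4601.

0.4601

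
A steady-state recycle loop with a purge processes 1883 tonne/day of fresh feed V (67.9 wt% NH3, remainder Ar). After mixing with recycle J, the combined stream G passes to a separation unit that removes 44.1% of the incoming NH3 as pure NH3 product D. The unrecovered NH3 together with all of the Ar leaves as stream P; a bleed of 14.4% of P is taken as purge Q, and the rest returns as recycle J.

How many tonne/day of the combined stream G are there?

Ar enters only via V and leaves only via the purge: 1883×0.321 = 0.144×(Ar in P), and the separation unit passes all Ar, so Ar in G = Ar in P = 4197.5 tonne/day.
NH3 in G: m_A = 1883×0.679 + (1−0.144)·(1−0.441)·m_A, so m_A = 1278.6/0.5215 = 2451.7 tonne/day.
G = 2451.7 + 4197.5 = 6649.2 tonne/day.

6649 tonne/day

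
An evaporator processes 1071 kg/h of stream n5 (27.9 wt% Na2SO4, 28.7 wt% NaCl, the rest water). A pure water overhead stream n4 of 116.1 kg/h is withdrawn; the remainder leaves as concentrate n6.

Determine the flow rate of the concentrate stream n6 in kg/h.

Concentrate = 1071 − 116.1 = 954.9 kg/h.

954.9 kg/h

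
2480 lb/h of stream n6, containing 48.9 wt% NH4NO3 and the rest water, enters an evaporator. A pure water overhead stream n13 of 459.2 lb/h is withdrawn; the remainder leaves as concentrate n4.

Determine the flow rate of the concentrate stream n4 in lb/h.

2021 lb/h

Concentrate = 2480 − 459.2 = 2020.8 lb/h.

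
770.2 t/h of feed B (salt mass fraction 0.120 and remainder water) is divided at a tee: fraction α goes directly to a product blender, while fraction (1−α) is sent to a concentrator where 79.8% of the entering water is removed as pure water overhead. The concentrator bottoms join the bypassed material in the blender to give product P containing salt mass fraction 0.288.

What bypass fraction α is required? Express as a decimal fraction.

0.169

All 770.2×0.120 = 92.424 t/h of salt reaches P, so P = 92.424/0.288 = 320.92 t/h and vapour = 449.28 t/h.
The evaporator receives (1−α)·770.2 of feed at 0.880 water and removes 0.798 of that water:
0.798×0.880×(1−α)×770.2 = 449.28
(1−α) = 449.28/540.87 = 0.8307;  α = 0.1693.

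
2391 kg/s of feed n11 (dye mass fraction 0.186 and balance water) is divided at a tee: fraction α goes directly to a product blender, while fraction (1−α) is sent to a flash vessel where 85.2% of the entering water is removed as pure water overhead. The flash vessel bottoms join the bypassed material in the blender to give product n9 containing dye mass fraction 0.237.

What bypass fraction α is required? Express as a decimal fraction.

0.690

All 2391×0.186 = 444.73 kg/s of dye reaches n9, so n9 = 444.73/0.237 = 1876.5 kg/s and vapour = 514.52 kg/s.
The evaporator receives (1−α)·2391 of feed at 0.814 water and removes 0.852 of that water:
0.852×0.814×(1−α)×2391 = 514.52
(1−α) = 514.52/1658.2 = 0.3103;  α = 0.6897.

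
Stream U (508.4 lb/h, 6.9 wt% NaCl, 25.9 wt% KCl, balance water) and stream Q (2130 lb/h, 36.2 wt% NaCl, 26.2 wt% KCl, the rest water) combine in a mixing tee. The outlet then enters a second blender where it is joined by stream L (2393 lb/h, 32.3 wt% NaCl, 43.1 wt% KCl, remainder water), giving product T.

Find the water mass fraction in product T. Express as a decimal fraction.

0.344

Overall, product flow = 5031.4 lb/h.
water in = 508.4×0.672 + 2130×0.376 + 2393×0.246 = 1731.2 lb/h.
water fraction in T = 0.344.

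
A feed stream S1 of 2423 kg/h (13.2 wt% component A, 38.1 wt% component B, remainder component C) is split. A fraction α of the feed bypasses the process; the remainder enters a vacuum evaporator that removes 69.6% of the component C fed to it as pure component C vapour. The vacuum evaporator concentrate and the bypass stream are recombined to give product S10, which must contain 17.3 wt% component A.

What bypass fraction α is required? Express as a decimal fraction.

All 2423×0.132 = 319.84 kg/h of component A reaches S10, so S10 = 319.84/0.173 = 1848.8 kg/h and vapour = 574.24 kg/h.
The evaporator receives (1−α)·2423 of feed at 0.487 component C and removes 0.696 of that component C:
0.696×0.487×(1−α)×2423 = 574.24
(1−α) = 574.24/821.28 = 0.6992;  α = 0.3008.

0.301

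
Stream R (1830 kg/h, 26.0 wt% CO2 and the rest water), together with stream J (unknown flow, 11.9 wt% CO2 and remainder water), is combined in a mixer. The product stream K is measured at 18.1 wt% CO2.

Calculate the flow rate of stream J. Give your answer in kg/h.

2332 kg/h

Let J be the unknown flow. Total out = 1830 + J.
CO2 balance: 475.8 + 0.119·J = 0.181·(1830 + J)
(0.119 − 0.181)·J = 0.181×1830 − 475.8 = -144.57
J = -144.57 / -0.062 = 2331.8 kg/h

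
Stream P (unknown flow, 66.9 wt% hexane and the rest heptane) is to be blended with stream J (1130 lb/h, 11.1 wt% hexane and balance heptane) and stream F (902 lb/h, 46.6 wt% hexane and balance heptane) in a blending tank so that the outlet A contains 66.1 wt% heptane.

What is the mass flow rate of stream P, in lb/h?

433.6 lb/h

Let P be the unknown flow. Total out = 2032 + P.
heptane balance: 1486.2 + 0.331·P = 0.661·(2032 + P)
(0.331 − 0.661)·P = 0.661×2032 − 1486.2 = -143.09
P = -143.09 / -0.330 = 433.59 lb/h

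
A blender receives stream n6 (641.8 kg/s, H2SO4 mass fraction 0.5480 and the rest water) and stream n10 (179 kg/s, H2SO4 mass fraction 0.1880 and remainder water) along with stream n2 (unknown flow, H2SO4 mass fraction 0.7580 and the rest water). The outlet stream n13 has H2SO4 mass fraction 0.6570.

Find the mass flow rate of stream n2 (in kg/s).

Let n2 be the unknown flow. Total out = 820.8 + n2.
H2SO4 balance: 385.36 + 0.758·n2 = 0.657·(820.8 + n2)
(0.758 − 0.657)·n2 = 0.657×820.8 − 385.36 = 153.91
n2 = 153.91 / 0.101 = 1523.8 kg/s

1524 kg/s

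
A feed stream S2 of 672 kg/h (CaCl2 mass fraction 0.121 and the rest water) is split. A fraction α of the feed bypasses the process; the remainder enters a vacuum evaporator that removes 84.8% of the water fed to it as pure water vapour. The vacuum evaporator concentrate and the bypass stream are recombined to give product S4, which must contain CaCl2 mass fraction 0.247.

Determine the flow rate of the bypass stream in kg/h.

All 672×0.121 = 81.312 kg/h of CaCl2 reaches S4, so S4 = 81.312/0.247 = 329.2 kg/h and vapour = 342.8 kg/h.
The evaporator receives (1−α)·672 of feed at 0.879 water and removes 0.848 of that water:
0.848×0.879×(1−α)×672 = 342.8
(1−α) = 342.8/500.9 = 0.6844;  α = 0.3156.
Bypass flow = 0.3156×672 = 212.11 kg/h.

212.1 kg/h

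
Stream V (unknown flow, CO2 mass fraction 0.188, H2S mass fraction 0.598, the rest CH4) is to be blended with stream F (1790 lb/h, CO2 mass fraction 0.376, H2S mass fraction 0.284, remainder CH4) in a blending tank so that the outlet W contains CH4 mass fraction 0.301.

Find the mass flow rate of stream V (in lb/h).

Let V be the unknown flow. Total out = 1790 + V.
CH4 balance: 608.6 + 0.214·V = 0.301·(1790 + V)
(0.214 − 0.301)·V = 0.301×1790 − 608.6 = -69.81
V = -69.81 / -0.087 = 802.41 lb/h

802.4 lb/h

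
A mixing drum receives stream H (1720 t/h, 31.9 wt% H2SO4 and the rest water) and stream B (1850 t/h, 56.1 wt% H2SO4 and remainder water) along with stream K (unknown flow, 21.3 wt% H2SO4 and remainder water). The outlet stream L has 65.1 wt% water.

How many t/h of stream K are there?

2504 t/h

Let K be the unknown flow. Total out = 3570 + K.
water balance: 1983.5 + 0.787·K = 0.651·(3570 + K)
(0.787 − 0.651)·K = 0.651×3570 − 1983.5 = 340.6
K = 340.6 / 0.136 = 2504.4 t/h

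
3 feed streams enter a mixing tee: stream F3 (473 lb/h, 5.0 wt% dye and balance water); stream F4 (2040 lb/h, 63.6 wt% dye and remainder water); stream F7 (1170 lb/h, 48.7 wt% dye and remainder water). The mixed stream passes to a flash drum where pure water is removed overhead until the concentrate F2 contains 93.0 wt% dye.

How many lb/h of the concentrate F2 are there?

2033 lb/h

dye entering = 473×0.050 + 2040×0.636 + 1170×0.487 = 1890.9 lb/h.
All dye reports to F2, so F2 = 1890.9/0.930 = 2033.2 lb/h.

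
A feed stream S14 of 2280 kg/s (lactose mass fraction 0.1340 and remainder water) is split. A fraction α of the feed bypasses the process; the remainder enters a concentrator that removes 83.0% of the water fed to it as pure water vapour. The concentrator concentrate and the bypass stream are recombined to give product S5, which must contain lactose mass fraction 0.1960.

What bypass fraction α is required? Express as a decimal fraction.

All 2280×0.134 = 305.52 kg/s of lactose reaches S5, so S5 = 305.52/0.196 = 1558.8 kg/s and vapour = 721.22 kg/s.
The evaporator receives (1−α)·2280 of feed at 0.866 water and removes 0.830 of that water:
0.830×0.866×(1−α)×2280 = 721.22
(1−α) = 721.22/1638.8 = 0.4401;  α = 0.5599.

0.560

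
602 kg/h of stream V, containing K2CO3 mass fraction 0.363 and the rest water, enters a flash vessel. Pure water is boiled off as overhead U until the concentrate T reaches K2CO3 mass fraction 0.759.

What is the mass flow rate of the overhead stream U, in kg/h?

K2CO3 is conserved: 602×0.363 = 218.53 kg/h all reports to the concentrate.
Concentrate = 218.53/(target fraction) = 287.91 kg/h.
Overhead = 602 − 287.91 = 314.09 kg/h.

314.1 kg/h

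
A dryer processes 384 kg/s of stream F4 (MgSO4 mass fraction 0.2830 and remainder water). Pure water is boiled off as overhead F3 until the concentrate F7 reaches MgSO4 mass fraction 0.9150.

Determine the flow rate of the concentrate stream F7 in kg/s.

MgSO4 is conserved: 384×0.283 = 108.67 kg/s all reports to the concentrate.
Concentrate = 108.67/(target fraction) = 118.77 kg/s.

118.8 kg/s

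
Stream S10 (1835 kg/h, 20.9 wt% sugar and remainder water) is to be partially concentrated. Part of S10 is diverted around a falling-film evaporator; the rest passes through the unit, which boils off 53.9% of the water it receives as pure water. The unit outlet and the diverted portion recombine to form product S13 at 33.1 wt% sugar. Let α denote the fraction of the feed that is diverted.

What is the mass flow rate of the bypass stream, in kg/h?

All 1835×0.209 = 383.51 kg/h of sugar reaches S13, so S13 = 383.51/0.331 = 1158.7 kg/h and vapour = 676.34 kg/h.
The evaporator receives (1−α)·1835 of feed at 0.791 water and removes 0.539 of that water:
0.539×0.791×(1−α)×1835 = 676.34
(1−α) = 676.34/782.35 = 0.8645;  α = 0.1355.
Bypass flow = 0.1355×1835 = 248.64 kg/h.

248.6 kg/h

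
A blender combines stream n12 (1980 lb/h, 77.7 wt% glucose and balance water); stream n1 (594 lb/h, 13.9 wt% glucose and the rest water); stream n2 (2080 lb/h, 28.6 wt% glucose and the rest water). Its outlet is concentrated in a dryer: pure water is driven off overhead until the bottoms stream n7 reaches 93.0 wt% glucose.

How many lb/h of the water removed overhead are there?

2271 lb/h

glucose entering = 1980×0.777 + 594×0.139 + 2080×0.286 = 2215.9 lb/h.
All glucose reports to n7, so n7 = 2215.9/0.930 = 2382.7 lb/h.
Total feed = 4654 lb/h; overhead = 4654 − 2382.7 = 2271.3 lb/h.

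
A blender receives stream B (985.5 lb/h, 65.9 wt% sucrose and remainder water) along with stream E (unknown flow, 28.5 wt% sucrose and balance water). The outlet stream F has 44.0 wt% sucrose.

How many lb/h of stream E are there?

1392 lb/h

Let E be the unknown flow. Total out = 985.5 + E.
sucrose balance: 649.44 + 0.285·E = 0.440·(985.5 + E)
(0.285 − 0.440)·E = 0.440×985.5 − 649.44 = -215.82
E = -215.82 / -0.155 = 1392.4 lb/h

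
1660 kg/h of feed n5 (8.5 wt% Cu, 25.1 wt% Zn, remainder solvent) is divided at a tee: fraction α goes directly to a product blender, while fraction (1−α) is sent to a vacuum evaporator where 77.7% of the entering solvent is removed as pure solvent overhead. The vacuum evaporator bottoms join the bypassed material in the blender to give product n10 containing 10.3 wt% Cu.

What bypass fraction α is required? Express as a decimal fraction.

0.661

All 1660×0.085 = 141.1 kg/h of Cu reaches n10, so n10 = 141.1/0.103 = 1369.9 kg/h and vapour = 290.1 kg/h.
The evaporator receives (1−α)·1660 of feed at 0.664 solvent and removes 0.777 of that solvent:
0.777×0.664×(1−α)×1660 = 290.1
(1−α) = 290.1/856.44 = 0.3387;  α = 0.6613.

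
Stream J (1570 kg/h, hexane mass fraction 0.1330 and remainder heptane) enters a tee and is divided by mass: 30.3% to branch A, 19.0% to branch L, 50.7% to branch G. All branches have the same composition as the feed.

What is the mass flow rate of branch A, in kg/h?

Branch A flow = 0.303×1570 = 475.71 kg/h.

475.7 kg/h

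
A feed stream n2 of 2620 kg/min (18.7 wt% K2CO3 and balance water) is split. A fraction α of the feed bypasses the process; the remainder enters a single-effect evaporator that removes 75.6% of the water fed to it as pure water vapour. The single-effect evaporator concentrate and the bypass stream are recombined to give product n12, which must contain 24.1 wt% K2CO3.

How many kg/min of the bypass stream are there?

1665 kg/min

All 2620×0.187 = 489.94 kg/min of K2CO3 reaches n12, so n12 = 489.94/0.241 = 2032.9 kg/min and vapour = 587.05 kg/min.
The evaporator receives (1−α)·2620 of feed at 0.813 water and removes 0.756 of that water:
0.756×0.813×(1−α)×2620 = 587.05
(1−α) = 587.05/1610.3 = 0.3646;  α = 0.6354.
Bypass flow = 0.6354×2620 = 1664.9 kg/min.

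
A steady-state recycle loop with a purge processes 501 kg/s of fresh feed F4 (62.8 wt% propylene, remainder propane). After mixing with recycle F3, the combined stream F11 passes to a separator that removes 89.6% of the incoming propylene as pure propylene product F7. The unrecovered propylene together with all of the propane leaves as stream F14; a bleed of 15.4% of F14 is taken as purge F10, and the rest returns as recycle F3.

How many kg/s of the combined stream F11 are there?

1555 kg/s

propane enters only via F4 and leaves only via the purge: 501×0.372 = 0.154×(propane in F14), and the separator passes all propane, so propane in F11 = propane in F14 = 1210.2 kg/s.
propylene in F11: m_A = 501×0.628 + (1−0.154)·(1−0.896)·m_A, so m_A = 314.63/0.9120 = 344.98 kg/s.
F11 = 344.98 + 1210.2 = 1555.2 kg/s.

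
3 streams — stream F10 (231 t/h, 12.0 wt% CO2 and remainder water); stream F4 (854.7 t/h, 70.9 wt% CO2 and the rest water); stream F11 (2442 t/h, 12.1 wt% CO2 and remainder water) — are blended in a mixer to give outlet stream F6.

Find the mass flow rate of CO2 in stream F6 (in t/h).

CO2 out = CO2 in = 231×0.120 + 854.7×0.709 + 2442×0.121 = 929.18 t/h.

929.2 t/h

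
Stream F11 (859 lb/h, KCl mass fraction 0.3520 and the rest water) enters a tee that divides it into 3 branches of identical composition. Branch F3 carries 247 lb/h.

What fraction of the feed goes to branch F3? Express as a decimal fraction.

0.288

Fraction to F3 = 247/859 = 0.2875.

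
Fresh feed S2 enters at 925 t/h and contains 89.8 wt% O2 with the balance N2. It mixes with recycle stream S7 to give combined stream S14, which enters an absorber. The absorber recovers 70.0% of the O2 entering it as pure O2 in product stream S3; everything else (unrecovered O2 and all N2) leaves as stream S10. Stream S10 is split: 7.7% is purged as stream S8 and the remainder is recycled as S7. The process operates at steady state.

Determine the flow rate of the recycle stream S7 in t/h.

N2 enters only via S2 and leaves only via the purge: 925×0.102 = 0.077×(N2 in S10), and the absorber passes all N2, so N2 in S14 = N2 in S10 = 1225.3 t/h.
O2 in S14: m_A = 925×0.898 + (1−0.077)·(1−0.700)·m_A, so m_A = 830.65/0.7231 = 1148.7 t/h.
S10 = (1−0.700)×1148.7 + 1225.3 = 1569.9 t/h.
Recycle S7 = (1−0.077)×1569.9 = 1449.1 t/h.

1449 t/h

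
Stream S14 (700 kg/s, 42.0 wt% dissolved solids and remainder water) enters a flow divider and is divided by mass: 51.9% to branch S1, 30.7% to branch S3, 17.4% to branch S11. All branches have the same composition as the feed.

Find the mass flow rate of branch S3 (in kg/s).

214.9 kg/s

Branch S3 flow = 0.307×700 = 214.9 kg/s.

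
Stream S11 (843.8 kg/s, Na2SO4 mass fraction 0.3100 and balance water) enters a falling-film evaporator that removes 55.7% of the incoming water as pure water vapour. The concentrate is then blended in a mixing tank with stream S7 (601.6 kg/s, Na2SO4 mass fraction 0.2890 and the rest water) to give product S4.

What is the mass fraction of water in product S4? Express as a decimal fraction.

0.6116

Vapour removed = 0.557×0.690×843.8 = 324.3 kg/s; concentrate = 519.5 kg/s.
water reaching the mixer = 257.92 (from concentrate) + 601.6×0.711 = 685.66 kg/s.
Product flow = 519.5 + 601.6 = 1121.1 kg/s; water fraction = 0.6116.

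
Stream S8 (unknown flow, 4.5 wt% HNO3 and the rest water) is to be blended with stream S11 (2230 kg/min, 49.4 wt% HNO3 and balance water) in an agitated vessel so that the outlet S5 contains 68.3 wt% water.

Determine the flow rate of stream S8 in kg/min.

Let S8 be the unknown flow. Total out = 2230 + S8.
water balance: 1128.4 + 0.955·S8 = 0.683·(2230 + S8)
(0.955 − 0.683)·S8 = 0.683×2230 − 1128.4 = 394.71
S8 = 394.71 / 0.272 = 1451.1 kg/min

1451 kg/min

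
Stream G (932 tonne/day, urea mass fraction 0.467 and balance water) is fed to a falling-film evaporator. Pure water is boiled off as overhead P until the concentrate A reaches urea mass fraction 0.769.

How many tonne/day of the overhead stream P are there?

urea is conserved: 932×0.467 = 435.24 tonne/day all reports to the concentrate.
Concentrate = 435.24/(target fraction) = 565.99 tonne/day.
Overhead = 932 − 565.99 = 366.01 tonne/day.

366 tonne/day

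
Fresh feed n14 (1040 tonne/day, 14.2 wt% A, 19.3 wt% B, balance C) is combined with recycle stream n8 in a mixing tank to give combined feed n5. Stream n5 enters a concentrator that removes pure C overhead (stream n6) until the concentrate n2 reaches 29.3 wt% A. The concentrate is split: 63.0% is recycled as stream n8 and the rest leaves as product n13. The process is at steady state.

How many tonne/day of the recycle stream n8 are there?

858.2 tonne/day

Overall A balance (none leaves overhead): A in fresh feed = A in product, i.e. 1040×0.142 = (1−0.630)·n2·0.293.
n2 = 147.68/(0.293×0.370) = 1362.2 tonne/day.
Recycle n8 = 0.630×1362.2 = 858.21 tonne/day.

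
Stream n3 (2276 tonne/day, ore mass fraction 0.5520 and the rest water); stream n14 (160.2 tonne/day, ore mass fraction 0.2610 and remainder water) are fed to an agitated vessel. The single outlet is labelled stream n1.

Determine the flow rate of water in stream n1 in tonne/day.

water out = water in = 2276×0.448 + 160.2×0.739 = 1138 tonne/day.

1138 tonne/day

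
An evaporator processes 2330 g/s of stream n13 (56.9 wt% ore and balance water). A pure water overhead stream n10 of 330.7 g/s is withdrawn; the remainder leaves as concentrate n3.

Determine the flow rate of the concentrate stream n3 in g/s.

1999 g/s

Concentrate = 2330 − 330.7 = 1999.3 g/s.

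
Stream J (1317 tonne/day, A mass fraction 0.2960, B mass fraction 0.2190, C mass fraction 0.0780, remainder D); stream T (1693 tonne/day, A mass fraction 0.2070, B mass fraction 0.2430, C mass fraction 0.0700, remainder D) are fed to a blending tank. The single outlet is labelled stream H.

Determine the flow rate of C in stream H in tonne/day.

C out = C in = 1317×0.078 + 1693×0.070 = 221.24 tonne/day.

221.2 tonne/day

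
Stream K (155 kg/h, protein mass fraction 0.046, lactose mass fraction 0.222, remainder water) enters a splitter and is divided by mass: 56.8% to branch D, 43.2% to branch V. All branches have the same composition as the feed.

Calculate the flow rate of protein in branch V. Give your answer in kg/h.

3.08 kg/h

Branch V total = 0.432×155 = 66.96 kg/h.
protein in V = 0.046×66.96 = 3.0802 kg/h.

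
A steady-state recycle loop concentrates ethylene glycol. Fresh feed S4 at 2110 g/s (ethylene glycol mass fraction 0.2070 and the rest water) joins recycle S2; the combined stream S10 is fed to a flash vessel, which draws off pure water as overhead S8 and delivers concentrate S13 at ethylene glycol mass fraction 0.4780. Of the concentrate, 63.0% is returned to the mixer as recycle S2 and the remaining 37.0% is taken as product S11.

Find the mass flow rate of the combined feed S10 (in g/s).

Overall ethylene glycol balance (none leaves overhead): ethylene glycol in fresh feed = ethylene glycol in product, i.e. 2110×0.207 = (1−0.630)·S13·0.478.
S13 = 436.77/(0.478×0.370) = 2469.6 g/s.
Recycle S2 = 0.630×2469.6 = 1555.8 g/s.
Combined feed S10 = 2110 + 1555.8 = 3665.8 g/s.

3666 g/s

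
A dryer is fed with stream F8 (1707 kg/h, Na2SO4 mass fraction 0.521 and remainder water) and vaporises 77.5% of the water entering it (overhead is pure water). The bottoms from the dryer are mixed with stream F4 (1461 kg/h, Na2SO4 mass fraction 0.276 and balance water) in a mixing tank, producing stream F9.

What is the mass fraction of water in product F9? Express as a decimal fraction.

Vapour removed = 0.775×0.479×1707 = 633.68 kg/h; concentrate = 1073.3 kg/h.
water reaching the mixer = 183.97 (from concentrate) + 1461×0.724 = 1241.7 kg/h.
Product flow = 1073.3 + 1461 = 2534.3 kg/h; water fraction = 0.490.

0.490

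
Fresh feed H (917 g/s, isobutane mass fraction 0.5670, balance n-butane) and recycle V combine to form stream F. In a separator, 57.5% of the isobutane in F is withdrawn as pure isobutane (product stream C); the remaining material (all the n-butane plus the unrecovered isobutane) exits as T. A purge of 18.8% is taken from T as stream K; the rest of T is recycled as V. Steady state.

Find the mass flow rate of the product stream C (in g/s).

isobutane in F: m_A = 917×0.567 + (1−0.188)·(1−0.575)·m_A, so m_A = 519.94/0.6549 = 793.92 g/s.
Product C = 0.575×793.92 = 456.5 g/s.

456.5 g/s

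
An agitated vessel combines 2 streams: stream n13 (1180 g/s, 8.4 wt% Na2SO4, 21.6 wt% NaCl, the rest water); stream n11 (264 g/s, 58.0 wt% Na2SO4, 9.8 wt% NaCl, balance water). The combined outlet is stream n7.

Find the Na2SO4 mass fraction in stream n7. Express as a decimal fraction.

Total flow out = 1180 + 264 = 1444 g/s.
Na2SO4 in = 1180×0.084 + 264×0.580 = 252.24 g/s.
Na2SO4 mass fraction in n7 = 252.24/1444 = 0.1747.

0.1747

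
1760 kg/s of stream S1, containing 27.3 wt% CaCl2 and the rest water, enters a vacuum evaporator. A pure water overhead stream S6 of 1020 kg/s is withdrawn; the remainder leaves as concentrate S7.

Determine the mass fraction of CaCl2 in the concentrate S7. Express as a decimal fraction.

0.649

CaCl2 is not removed: 1760×0.273 = 480.48 kg/s of CaCl2 enters S7.
Concentrate = 1760 − 1020 = 740 kg/s.
Mass fraction = 480.48/740 = 0.649.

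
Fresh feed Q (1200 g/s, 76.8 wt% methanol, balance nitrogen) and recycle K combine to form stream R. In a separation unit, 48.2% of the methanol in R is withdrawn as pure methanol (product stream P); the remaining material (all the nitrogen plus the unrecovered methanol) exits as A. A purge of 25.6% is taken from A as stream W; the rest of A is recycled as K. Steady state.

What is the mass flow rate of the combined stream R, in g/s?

2587 g/s

nitrogen enters only via Q and leaves only via the purge: 1200×0.232 = 0.256×(nitrogen in A), and the separation unit passes all nitrogen, so nitrogen in R = nitrogen in A = 1087.5 g/s.
methanol in R: m_A = 1200×0.768 + (1−0.256)·(1−0.482)·m_A, so m_A = 921.6/0.6146 = 1499.5 g/s.
R = 1499.5 + 1087.5 = 2587 g/s.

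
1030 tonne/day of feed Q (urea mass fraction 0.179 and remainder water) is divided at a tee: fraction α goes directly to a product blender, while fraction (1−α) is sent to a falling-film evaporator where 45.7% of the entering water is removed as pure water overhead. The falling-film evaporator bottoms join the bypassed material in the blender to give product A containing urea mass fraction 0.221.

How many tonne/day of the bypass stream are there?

508.3 tonne/day

All 1030×0.179 = 184.37 tonne/day of urea reaches A, so A = 184.37/0.221 = 834.25 tonne/day and vapour = 195.75 tonne/day.
The evaporator receives (1−α)·1030 of feed at 0.821 water and removes 0.457 of that water:
0.457×0.821×(1−α)×1030 = 195.75
(1−α) = 195.75/386.45 = 0.5065;  α = 0.4935.
Bypass flow = 0.4935×1030 = 508.28 tonne/day.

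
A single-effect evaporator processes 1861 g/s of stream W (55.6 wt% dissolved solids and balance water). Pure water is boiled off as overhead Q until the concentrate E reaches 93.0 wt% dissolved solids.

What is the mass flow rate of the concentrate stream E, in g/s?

1113 g/s

dissolved solids is conserved: 1861×0.556 = 1034.7 g/s all reports to the concentrate.
Concentrate = 1034.7/(target fraction) = 1112.6 g/s.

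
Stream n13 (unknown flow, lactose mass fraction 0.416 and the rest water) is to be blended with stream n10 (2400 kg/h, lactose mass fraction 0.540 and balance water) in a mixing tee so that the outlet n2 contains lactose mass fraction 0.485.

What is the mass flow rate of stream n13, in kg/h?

Let n13 be the unknown flow. Total out = 2400 + n13.
lactose balance: 1296 + 0.416·n13 = 0.485·(2400 + n13)
(0.416 − 0.485)·n13 = 0.485×2400 − 1296 = -132
n13 = -132 / -0.069 = 1913 kg/h

1913 kg/h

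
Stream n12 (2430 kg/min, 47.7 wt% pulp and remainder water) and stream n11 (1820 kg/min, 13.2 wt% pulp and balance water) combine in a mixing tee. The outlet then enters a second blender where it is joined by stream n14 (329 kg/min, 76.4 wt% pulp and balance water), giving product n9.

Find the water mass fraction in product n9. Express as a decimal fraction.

0.640

Overall, product flow = 4579 kg/min.
water in = 2430×0.523 + 1820×0.868 + 329×0.236 = 2928.3 kg/min.
water fraction in n9 = 0.640.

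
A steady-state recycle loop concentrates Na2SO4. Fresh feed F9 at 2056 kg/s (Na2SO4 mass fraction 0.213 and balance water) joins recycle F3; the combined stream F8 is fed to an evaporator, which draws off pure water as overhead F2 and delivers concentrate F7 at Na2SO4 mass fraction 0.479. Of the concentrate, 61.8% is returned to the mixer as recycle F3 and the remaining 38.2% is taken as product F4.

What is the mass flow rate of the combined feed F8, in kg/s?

3535 kg/s

Overall Na2SO4 balance (none leaves overhead): Na2SO4 in fresh feed = Na2SO4 in product, i.e. 2056×0.213 = (1−0.618)·F7·0.479.
F7 = 437.93/(0.479×0.382) = 2393.3 kg/s.
Recycle F3 = 0.618×2393.3 = 1479.1 kg/s.
Combined feed F8 = 2056 + 1479.1 = 3535.1 kg/s.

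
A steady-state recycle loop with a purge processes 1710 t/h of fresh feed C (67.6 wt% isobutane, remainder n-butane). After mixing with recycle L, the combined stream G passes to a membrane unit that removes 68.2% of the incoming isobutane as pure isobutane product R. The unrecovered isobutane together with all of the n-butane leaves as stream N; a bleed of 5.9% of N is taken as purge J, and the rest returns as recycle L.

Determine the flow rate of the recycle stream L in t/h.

n-butane enters only via C and leaves only via the purge: 1710×0.324 = 0.059×(n-butane in N), and the membrane unit passes all n-butane, so n-butane in G = n-butane in N = 9390.5 t/h.
isobutane in G: m_A = 1710×0.676 + (1−0.059)·(1−0.682)·m_A, so m_A = 1156/0.7008 = 1649.6 t/h.
N = (1−0.682)×1649.6 + 9390.5 = 9915.1 t/h.
Recycle L = (1−0.059)×9915.1 = 9330.1 t/h.

9330 t/h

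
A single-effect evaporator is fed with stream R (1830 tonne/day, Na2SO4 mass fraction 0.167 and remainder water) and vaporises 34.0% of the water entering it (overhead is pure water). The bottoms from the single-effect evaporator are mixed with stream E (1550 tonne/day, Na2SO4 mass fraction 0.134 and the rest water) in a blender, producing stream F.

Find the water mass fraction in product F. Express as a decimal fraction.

Vapour removed = 0.340×0.833×1830 = 518.29 tonne/day; concentrate = 1311.7 tonne/day.
water reaching the mixer = 1006.1 (from concentrate) + 1550×0.866 = 2348.4 tonne/day.
Product flow = 1311.7 + 1550 = 2861.7 tonne/day; water fraction = 0.821.

0.821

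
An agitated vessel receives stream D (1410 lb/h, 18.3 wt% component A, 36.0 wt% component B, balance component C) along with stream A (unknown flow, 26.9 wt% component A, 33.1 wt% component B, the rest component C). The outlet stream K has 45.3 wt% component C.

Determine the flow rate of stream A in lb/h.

106.4 lb/h

Let A be the unknown flow. Total out = 1410 + A.
component C balance: 644.37 + 0.400·A = 0.453·(1410 + A)
(0.400 − 0.453)·A = 0.453×1410 − 644.37 = -5.64
A = -5.64 / -0.053 = 106.42 lb/h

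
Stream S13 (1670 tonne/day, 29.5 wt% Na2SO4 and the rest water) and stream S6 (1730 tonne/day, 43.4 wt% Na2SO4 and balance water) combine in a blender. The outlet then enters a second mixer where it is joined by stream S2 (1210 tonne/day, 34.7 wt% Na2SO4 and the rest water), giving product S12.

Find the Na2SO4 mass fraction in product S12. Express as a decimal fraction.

0.3608

Overall, product flow = 4610 tonne/day.
Na2SO4 in = 1670×0.295 + 1730×0.434 + 1210×0.347 = 1663.3 tonne/day.
Na2SO4 fraction in S12 = 0.3608.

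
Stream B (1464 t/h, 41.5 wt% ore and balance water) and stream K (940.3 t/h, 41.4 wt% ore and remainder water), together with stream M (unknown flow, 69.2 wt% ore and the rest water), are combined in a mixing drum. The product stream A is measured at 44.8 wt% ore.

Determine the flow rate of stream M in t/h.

Let M be the unknown flow. Total out = 2404.3 + M.
ore balance: 996.84 + 0.692·M = 0.448·(2404.3 + M)
(0.692 − 0.448)·M = 0.448×2404.3 − 996.84 = 80.282
M = 80.282 / 0.244 = 329.03 t/h

329 t/h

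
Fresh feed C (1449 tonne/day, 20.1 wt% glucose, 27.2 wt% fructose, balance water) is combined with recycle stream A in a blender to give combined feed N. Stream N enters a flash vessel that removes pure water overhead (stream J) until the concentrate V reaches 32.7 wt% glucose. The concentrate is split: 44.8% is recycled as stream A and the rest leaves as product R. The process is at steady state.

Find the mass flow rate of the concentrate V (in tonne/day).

1614 tonne/day

Overall glucose balance (none leaves overhead): glucose in fresh feed = glucose in product, i.e. 1449×0.201 = (1−0.448)·V·0.327.
V = 291.25/(0.327×0.552) = 1613.5 tonne/day.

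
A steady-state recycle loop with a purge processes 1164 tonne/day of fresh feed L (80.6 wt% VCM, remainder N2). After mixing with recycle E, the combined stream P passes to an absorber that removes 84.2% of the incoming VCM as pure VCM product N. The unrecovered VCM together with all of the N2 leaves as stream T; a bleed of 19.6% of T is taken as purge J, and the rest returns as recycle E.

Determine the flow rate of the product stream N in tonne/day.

904.9 tonne/day

VCM in P: m_A = 1164×0.806 + (1−0.196)·(1−0.842)·m_A, so m_A = 938.18/0.8730 = 1074.7 tonne/day.
Product N = 0.842×1074.7 = 904.9 tonne/day.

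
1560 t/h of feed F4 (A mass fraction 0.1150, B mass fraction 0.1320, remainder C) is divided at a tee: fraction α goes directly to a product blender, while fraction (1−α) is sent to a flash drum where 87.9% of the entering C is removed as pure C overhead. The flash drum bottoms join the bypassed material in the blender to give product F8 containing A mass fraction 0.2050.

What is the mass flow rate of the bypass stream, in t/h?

All 1560×0.115 = 179.4 t/h of A reaches F8, so F8 = 179.4/0.205 = 875.12 t/h and vapour = 684.88 t/h.
The evaporator receives (1−α)·1560 of feed at 0.753 C and removes 0.879 of that C:
0.879×0.753×(1−α)×1560 = 684.88
(1−α) = 684.88/1032.5 = 0.6633;  α = 0.3367.
Bypass flow = 0.3367×1560 = 525.26 t/h.

525.3 t/h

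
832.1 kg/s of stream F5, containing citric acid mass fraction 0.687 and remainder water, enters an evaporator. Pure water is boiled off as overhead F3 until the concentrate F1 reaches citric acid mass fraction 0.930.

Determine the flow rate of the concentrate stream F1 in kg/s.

citric acid is conserved: 832.1×0.687 = 571.65 kg/s all reports to the concentrate.
Concentrate = 571.65/(target fraction) = 614.68 kg/s.

614.7 kg/s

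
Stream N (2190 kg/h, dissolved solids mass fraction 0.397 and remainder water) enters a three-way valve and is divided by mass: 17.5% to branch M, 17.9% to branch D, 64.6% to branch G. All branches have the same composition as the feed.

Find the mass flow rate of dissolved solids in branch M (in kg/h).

152.2 kg/h

Branch M total = 0.175×2190 = 383.25 kg/h.
dissolved solids in M = 0.397×383.25 = 152.15 kg/h.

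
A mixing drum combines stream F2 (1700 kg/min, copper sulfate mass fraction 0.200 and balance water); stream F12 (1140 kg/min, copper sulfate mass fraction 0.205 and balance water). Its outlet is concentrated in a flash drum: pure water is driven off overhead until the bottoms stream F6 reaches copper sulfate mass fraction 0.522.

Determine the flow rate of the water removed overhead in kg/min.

1741 kg/min

copper sulfate entering = 1700×0.200 + 1140×0.205 = 573.7 kg/min.
All copper sulfate reports to F6, so F6 = 573.7/0.522 = 1099 kg/min.
Total feed = 2840 kg/min; overhead = 2840 − 1099 = 1741 kg/min.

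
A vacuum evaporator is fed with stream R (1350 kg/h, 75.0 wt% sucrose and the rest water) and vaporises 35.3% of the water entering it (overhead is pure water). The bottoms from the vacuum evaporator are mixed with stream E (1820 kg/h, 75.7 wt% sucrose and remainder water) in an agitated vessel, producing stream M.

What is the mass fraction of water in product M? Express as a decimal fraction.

0.217

Vapour removed = 0.353×0.250×1350 = 119.14 kg/h; concentrate = 1230.9 kg/h.
water reaching the mixer = 218.36 (from concentrate) + 1820×0.243 = 660.62 kg/h.
Product flow = 1230.9 + 1820 = 3050.9 kg/h; water fraction = 0.217.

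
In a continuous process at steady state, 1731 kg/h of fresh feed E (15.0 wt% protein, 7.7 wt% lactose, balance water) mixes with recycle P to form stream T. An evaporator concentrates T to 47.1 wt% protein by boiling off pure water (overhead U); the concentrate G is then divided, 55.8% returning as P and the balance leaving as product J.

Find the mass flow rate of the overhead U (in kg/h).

Overall protein balance (none leaves overhead): protein in fresh feed = protein in product, i.e. 1731×0.150 = (1−0.558)·G·0.471.
G = 259.65/(0.471×0.442) = 1247.2 kg/h.
Recycle P = 0.558×1247.2 = 695.95 kg/h.
Combined feed T = 1731 + 695.95 = 2427 kg/h.
Overhead U = T − G = 2427 − 1247.2 = 1179.7 kg/h.

1180 kg/h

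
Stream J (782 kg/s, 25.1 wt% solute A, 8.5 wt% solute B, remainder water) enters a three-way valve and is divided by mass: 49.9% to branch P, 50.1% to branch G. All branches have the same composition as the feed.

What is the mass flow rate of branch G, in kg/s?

Branch G flow = 0.501×782 = 391.78 kg/s.

391.8 kg/s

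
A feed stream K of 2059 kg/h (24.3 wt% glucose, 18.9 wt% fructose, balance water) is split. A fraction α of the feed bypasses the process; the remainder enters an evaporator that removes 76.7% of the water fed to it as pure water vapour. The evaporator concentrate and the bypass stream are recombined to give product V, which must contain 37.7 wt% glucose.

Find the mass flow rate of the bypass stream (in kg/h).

379.1 kg/h

All 2059×0.243 = 500.34 kg/h of glucose reaches V, so V = 500.34/0.377 = 1327.2 kg/h and vapour = 731.85 kg/h.
The evaporator receives (1−α)·2059 of feed at 0.568 water and removes 0.767 of that water:
0.767×0.568×(1−α)×2059 = 731.85
(1−α) = 731.85/897.02 = 0.8159;  α = 0.1841.
Bypass flow = 0.1841×2059 = 379.13 kg/h.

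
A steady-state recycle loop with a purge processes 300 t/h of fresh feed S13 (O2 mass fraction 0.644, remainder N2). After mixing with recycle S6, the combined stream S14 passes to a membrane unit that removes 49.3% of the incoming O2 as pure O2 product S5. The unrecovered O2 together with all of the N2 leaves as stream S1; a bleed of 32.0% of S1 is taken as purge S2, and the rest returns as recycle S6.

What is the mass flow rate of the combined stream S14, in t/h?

628.6 t/h

N2 enters only via S13 and leaves only via the purge: 300×0.356 = 0.320×(N2 in S1), and the membrane unit passes all N2, so N2 in S14 = N2 in S1 = 333.75 t/h.
O2 in S14: m_A = 300×0.644 + (1−0.320)·(1−0.493)·m_A, so m_A = 193.2/0.6552 = 294.85 t/h.
S14 = 294.85 + 333.75 = 628.6 t/h.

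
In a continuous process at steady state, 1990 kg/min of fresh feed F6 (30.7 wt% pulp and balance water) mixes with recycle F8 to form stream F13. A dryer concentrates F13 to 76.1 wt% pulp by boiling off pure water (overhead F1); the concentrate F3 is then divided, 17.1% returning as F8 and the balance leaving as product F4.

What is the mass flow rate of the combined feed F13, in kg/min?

Overall pulp balance (none leaves overhead): pulp in fresh feed = pulp in product, i.e. 1990×0.307 = (1−0.171)·F3·0.761.
F3 = 610.93/(0.761×0.829) = 968.39 kg/min.
Recycle F8 = 0.171×968.39 = 165.6 kg/min.
Combined feed F13 = 1990 + 165.6 = 2155.6 kg/min.

2156 kg/min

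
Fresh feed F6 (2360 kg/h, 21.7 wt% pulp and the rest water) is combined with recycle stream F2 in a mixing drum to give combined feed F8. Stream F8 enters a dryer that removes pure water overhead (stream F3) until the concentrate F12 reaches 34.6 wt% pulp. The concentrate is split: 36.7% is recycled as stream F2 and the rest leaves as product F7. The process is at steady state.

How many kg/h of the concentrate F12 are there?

2338 kg/h

Overall pulp balance (none leaves overhead): pulp in fresh feed = pulp in product, i.e. 2360×0.217 = (1−0.367)·F12·0.346.
F12 = 512.12/(0.346×0.633) = 2338.3 kg/h.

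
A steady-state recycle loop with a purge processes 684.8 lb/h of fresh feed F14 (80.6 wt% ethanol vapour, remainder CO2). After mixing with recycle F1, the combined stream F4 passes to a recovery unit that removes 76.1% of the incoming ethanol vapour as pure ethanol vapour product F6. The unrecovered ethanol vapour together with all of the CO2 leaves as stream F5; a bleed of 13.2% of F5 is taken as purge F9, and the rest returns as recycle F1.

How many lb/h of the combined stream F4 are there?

1703 lb/h

CO2 enters only via F14 and leaves only via the purge: 684.8×0.194 = 0.132×(CO2 in F5), and the recovery unit passes all CO2, so CO2 in F4 = CO2 in F5 = 1006.4 lb/h.
ethanol vapour in F4: m_A = 684.8×0.806 + (1−0.132)·(1−0.761)·m_A, so m_A = 551.95/0.7925 = 696.42 lb/h.
F4 = 696.42 + 1006.4 = 1702.9 lb/h.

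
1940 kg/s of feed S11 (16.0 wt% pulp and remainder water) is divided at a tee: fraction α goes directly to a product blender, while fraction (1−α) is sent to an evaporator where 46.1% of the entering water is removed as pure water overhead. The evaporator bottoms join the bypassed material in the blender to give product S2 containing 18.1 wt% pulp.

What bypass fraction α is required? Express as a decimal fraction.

0.700

All 1940×0.160 = 310.4 kg/s of pulp reaches S2, so S2 = 310.4/0.181 = 1714.9 kg/s and vapour = 225.08 kg/s.
The evaporator receives (1−α)·1940 of feed at 0.840 water and removes 0.461 of that water:
0.461×0.840×(1−α)×1940 = 225.08
(1−α) = 225.08/751.25 = 0.2996;  α = 0.7004.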